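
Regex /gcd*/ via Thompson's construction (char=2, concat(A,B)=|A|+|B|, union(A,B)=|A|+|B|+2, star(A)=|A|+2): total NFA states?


Syntax tree has 3 char leaf(s), 0 union(s), 1 star(s)
chars contribute 3×2 = 6; each union adds +2; each star adds +2
Total: 6 + 0 + 2 = 8 states


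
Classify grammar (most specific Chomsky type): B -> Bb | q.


Left-linear: every RHS is a terminal or one nonterminal followed by a terminal
Classification: Type 3 (Regular)


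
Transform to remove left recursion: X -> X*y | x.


Left-recursive alternatives: X*y; non-recursive: x
Introduce X': X -> xX', X' -> *yX' | ε


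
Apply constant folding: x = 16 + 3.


16 + 3 = 19 at compile time
Optimized: x = 19


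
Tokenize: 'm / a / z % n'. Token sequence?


Scan left to right, longest-match per lexeme
Tokens: ID(m), OP(/), ID(a), OP(/), ID(z), OP(%), ID(n)


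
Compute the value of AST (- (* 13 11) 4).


Evaluate inner: (* 13 11) = 143
Evaluate root: (- 143 4) = 139
Result: 139


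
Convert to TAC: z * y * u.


Break into single-operator statements:
t1 = z * y
t2 = t1 * u


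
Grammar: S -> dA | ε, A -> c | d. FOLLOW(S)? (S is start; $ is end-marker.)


$ ∈ FOLLOW(S). For each A -> αBβ: add FIRST(β)\{ε} to FOLLOW(B); if β nullable, add FOLLOW(A).
FOLLOW(S) = {$}


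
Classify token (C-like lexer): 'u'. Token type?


Pattern: letter/underscore followed by alphanumerics, not a keyword
Type: IDENTIFIER


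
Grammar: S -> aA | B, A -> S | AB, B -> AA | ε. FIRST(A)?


Per alternative of A: FIRST(S) = {a, ε}; FIRST(AB) = {a, ε}
FIRST(A) = {a, ε}


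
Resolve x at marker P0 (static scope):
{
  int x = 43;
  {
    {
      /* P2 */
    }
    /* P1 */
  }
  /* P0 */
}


x declared in the same block as P0
x = 43


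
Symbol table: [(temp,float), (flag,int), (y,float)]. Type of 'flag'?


Lookup 'flag' → type int


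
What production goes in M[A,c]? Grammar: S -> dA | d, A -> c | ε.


For [A, c]: 'c' ∈ FIRST(c)
Entry: A -> c


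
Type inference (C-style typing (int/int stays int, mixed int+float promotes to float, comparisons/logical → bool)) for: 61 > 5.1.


Operand types: int > float
Rule: comparison yields bool
Result type: bool


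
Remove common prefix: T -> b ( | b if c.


Common prefix: 'b'
Factored: T -> b T', T' -> ( | if c


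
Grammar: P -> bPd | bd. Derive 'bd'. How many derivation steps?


Derivation: P => bd
Steps: 1


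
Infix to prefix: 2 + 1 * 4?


'*' binds tighter: tree is (+ 2 (* 1 4))
Prefix: + 2 * 1 4


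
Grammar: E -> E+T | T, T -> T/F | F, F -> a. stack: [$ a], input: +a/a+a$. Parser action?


'a' on top is the handle for F -> a
Action: reduce (F -> a)


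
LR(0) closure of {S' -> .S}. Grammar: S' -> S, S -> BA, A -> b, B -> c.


Start: S' -> .S
For each item with dot before a nonterminal B, add B -> .γ for every B-production
Closure: [S' -> .S, S -> .BA, B -> .c]


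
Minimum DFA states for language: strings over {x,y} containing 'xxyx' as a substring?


KMP-style automaton: 4 progress states + 1 absorbing accept = 5
Minimal DFA: 5 states


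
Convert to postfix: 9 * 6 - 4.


Left to right (same or higher precedence on left)
Postfix: 9 6 * 4 -


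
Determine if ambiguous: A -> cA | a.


right-linear, alternatives start with distinct terminals 'c' vs 'a': unique leftmost derivation
Unambiguous


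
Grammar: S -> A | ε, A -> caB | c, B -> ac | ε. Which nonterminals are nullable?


A nonterminal is nullable iff some alternative derives ε (directly, or every symbol in it is nullable)
Nullable: {B, S}


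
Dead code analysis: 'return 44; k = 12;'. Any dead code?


statement follows a return and is unreachable
Dead: 'k = 12'


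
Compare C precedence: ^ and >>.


'>>' is shift (level 8); '^' is bitwise XOR (level 4)
Higher level binds tighter
'>>' has higher precedence than '^'


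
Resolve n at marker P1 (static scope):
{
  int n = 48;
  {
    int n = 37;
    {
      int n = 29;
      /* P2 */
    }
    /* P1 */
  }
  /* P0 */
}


n declared in the same block as P1
n = 37


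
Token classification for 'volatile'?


Pattern: reserved word
Type: KEYWORD


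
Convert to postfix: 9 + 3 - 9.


Left to right (same or higher precedence on left)
Postfix: 9 3 + 9 -


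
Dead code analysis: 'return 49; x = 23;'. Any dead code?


statement follows a return and is unreachable
Dead: 'x = 23'


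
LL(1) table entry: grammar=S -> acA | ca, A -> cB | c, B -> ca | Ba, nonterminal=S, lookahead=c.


For [S, c]: 'c' ∈ FIRST(ca)
Entry: S -> ca


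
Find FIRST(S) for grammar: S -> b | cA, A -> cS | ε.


Per alternative of S: FIRST(b) = {b}; FIRST(cA) = {c}
FIRST(S) = {b, c}


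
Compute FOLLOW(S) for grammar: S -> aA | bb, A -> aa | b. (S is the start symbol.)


$ ∈ FOLLOW(S). For each A -> αBβ: add FIRST(β)\{ε} to FOLLOW(B); if β nullable, add FOLLOW(A).
FOLLOW(S) = {$}


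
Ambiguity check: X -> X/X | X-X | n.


'n/n-n' has two parse trees (no precedence encoded between / and -)
Ambiguous


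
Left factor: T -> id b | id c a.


Common prefix: 'id'
Factored: T -> id T', T' -> b | c a


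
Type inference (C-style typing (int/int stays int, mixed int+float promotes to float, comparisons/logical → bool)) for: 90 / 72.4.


Operand types: int / float
Rule: mixed int/float promotes to float; int/int stays int
Result type: float


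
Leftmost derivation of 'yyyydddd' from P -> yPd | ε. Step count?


Derivation: P => yPd => yyPdd => yyyPddd => yyyyPdddd => yyyydddd
Steps: 5


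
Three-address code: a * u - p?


Break into single-operator statements:
t1 = a * u
t2 = t1 - p


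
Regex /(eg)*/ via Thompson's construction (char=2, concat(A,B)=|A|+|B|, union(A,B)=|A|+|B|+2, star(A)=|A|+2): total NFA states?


Syntax tree has 2 char leaf(s), 0 union(s), 1 star(s)
chars contribute 2×2 = 4; each union adds +2; each star adds +2
Total: 4 + 0 + 2 = 6 states


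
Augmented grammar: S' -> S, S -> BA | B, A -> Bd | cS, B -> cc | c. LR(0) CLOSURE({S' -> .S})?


Start: S' -> .S
For each item with dot before a nonterminal B, add B -> .γ for every B-production
Closure: [S' -> .S, S -> .BA, S -> .B, B -> .cc, B -> .c]


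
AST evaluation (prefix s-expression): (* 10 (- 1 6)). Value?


Evaluate inner: (- 1 6) = -5
Evaluate root: (* 10 -5) = -50
Result: -50


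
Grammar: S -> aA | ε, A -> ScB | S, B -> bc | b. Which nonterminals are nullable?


A nonterminal is nullable iff some alternative derives ε (directly, or every symbol in it is nullable)
Nullable: {A, S}


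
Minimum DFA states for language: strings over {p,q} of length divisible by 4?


Track length mod 4: states 0..3, accept at 0
Minimal DFA: 4 states


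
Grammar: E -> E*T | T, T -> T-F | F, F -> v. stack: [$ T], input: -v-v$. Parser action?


shift '-' to continue T -> T-F
Action: shift


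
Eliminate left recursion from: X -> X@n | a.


Left-recursive alternatives: X@n; non-recursive: a
Introduce X': X -> aX', X' -> @nX' | ε


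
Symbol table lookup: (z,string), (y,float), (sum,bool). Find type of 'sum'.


Lookup 'sum' → type bool


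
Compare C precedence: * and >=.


'*' is multiplicative (level 10); '>=' is relational (level 7)
Higher level binds tighter
'*' has higher precedence than '>='


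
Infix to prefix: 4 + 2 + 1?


left-to-right (same/higher precedence on left): tree is (+ (+ 4 2) 1)
Prefix: + + 4 2 1


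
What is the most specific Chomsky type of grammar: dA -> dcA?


LHS has context (more than one symbol) and |LHS| ≤ |RHS|
Classification: Type 1 (Context-Sensitive)


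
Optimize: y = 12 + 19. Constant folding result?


12 + 19 = 31 at compile time
Optimized: y = 31


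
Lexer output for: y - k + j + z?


Scan left to right, longest-match per lexeme
Tokens: ID(y), OP(-), ID(k), OP(+), ID(j), OP(+), ID(z)


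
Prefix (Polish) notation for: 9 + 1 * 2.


'*' binds tighter: tree is (+ 9 (* 1 2))
Prefix: + 9 * 1 2


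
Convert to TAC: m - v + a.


Break into single-operator statements:
t1 = m - v
t2 = t1 + a


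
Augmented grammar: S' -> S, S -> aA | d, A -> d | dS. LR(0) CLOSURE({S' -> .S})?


Start: S' -> .S
For each item with dot before a nonterminal B, add B -> .γ for every B-production
Closure: [S' -> .S, S -> .aA, S -> .d]


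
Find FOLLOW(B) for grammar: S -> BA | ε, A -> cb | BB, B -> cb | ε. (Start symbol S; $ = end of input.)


$ ∈ FOLLOW(S). For each A -> αBβ: add FIRST(β)\{ε} to FOLLOW(B); if β nullable, add FOLLOW(A).
FOLLOW(B) = {$, c}


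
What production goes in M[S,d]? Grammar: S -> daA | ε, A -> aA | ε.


For [S, d]: 'd' ∈ FIRST(daA)
Entry: S -> daA


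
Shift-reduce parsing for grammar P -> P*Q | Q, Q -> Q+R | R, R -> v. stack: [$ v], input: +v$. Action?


'v' on top is the handle for R -> v
Action: reduce (R -> v)


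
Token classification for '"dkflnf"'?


Pattern: double-quoted sequence
Type: STRING_LITERAL


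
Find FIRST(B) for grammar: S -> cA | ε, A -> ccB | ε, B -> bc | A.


Per alternative of B: FIRST(bc) = {b}; FIRST(A) = {c, ε}
FIRST(B) = {b, c, ε}


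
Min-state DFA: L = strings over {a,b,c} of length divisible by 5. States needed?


Track length mod 5: states 0..4, accept at 0
Minimal DFA: 5 states


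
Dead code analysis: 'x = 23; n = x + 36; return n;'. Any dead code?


x is read by n's definition; n is returned
No dead code


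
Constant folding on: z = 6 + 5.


6 + 5 = 11 at compile time
Optimized: z = 11


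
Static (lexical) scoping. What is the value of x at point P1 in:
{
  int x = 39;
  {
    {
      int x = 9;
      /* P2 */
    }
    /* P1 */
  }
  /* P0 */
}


P1's block does not declare x; resolves to the enclosing declaration at depth 0
x = 39


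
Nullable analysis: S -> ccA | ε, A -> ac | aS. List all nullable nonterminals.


A nonterminal is nullable iff some alternative derives ε (directly, or every symbol in it is nullable)
Nullable: {S}


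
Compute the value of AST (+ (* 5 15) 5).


Evaluate inner: (* 5 15) = 75
Evaluate root: (+ 75 5) = 80
Result: 80


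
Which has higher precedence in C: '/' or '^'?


'/' is multiplicative (level 10); '^' is bitwise XOR (level 4)
Higher level binds tighter
'/' has higher precedence than '^'


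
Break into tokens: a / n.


Scan left to right, longest-match per lexeme
Tokens: ID(a), OP(/), ID(n)


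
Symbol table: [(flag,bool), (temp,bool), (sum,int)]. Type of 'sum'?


Lookup 'sum' → type int


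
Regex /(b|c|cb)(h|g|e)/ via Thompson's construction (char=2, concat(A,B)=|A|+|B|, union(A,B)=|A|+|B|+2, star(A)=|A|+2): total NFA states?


Syntax tree has 7 char leaf(s), 4 union(s), 0 star(s)
chars contribute 7×2 = 14; each union adds +2; each star adds +2
Total: 14 + 8 + 0 = 22 states


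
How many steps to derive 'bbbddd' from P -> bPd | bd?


Derivation: P => bPd => bbPdd => bbbddd
Steps: 3


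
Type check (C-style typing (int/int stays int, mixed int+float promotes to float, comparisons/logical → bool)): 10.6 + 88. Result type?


Operand types: float + int
Rule: mixed int/float promotes to float; int/int stays int
Result type: float


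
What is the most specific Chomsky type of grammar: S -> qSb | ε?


Single nonterminal LHS, but q^n b^n is not regular
Classification: Type 2 (Context-Free)


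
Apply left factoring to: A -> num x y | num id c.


Common prefix: 'num'
Factored: A -> num A', A' -> x y | id c


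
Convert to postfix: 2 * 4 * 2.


Left to right (same or higher precedence on left)
Postfix: 2 4 * 2 *


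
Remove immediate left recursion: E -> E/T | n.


Left-recursive alternatives: E/T; non-recursive: n
Introduce E': E -> nE', E' -> /TE' | ε


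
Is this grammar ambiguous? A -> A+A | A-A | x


'x+x-x' has two parse trees (no precedence encoded between + and -)
Ambiguous


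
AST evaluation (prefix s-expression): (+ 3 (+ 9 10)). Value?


Evaluate inner: (+ 9 10) = 19
Evaluate root: (+ 3 19) = 22
Result: 22


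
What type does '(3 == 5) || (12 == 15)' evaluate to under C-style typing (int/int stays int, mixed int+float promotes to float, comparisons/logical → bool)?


Operand types: bool || bool
Rule: logical operators take bool operands and yield bool
Result type: bool


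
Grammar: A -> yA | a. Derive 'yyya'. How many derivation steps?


Derivation: A => yA => yyA => yyyA => yyya
Steps: 4


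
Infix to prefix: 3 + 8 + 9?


left-to-right (same/higher precedence on left): tree is (+ (+ 3 8) 9)
Prefix: + + 3 8 9


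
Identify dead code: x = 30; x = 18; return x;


first assignment to x is overwritten before any read
Dead: 'x = 30'


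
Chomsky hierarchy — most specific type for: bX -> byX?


LHS has context (more than one symbol) and |LHS| ≤ |RHS|
Classification: Type 1 (Context-Sensitive)


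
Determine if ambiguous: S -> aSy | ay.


balanced a^n…y^n: each string has a unique parse
Unambiguous


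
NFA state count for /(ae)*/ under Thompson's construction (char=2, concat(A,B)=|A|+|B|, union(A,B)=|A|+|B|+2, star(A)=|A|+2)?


Syntax tree has 2 char leaf(s), 0 union(s), 1 star(s)
chars contribute 2×2 = 4; each union adds +2; each star adds +2
Total: 4 + 0 + 2 = 6 states


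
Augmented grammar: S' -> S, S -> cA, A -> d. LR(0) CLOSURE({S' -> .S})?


Start: S' -> .S
For each item with dot before a nonterminal B, add B -> .γ for every B-production
Closure: [S' -> .S, S -> .cA]


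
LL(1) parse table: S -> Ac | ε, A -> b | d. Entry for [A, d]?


For [A, d]: 'd' ∈ FIRST(d)
Entry: A -> d


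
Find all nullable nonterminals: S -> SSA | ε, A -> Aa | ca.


A nonterminal is nullable iff some alternative derives ε (directly, or every symbol in it is nullable)
Nullable: {S}


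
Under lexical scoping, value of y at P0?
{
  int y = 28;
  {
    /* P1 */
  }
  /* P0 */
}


y declared in the same block as P0
y = 28


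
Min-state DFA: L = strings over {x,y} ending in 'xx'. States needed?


Track the longest suffix of input matching a prefix of 'xx': 3 classes (prefixes of length 0..2)
Minimal DFA: 3 states


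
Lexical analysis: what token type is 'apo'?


Pattern: letter/underscore followed by alphanumerics, not a keyword
Type: IDENTIFIER


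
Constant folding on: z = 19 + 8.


19 + 8 = 27 at compile time
Optimized: z = 27


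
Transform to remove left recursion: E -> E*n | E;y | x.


Left-recursive alternatives: E*n, E;y; non-recursive: x
Introduce E': E -> xE', E' -> *nE' | ;yE' | ε


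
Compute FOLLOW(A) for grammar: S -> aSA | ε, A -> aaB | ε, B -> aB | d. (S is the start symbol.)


$ ∈ FOLLOW(S). For each A -> αBβ: add FIRST(β)\{ε} to FOLLOW(B); if β nullable, add FOLLOW(A).
FOLLOW(A) = {$, a}


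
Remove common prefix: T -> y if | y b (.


Common prefix: 'y'
Factored: T -> y T', T' -> if | b (


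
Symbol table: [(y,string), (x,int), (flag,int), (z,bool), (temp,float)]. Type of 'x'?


Lookup 'x' → type int


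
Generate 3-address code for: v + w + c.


Break into single-operator statements:
t1 = v + w
t2 = t1 + c


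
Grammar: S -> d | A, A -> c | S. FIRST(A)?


Per alternative of A: FIRST(c) = {c}; FIRST(S) = {c, d}
FIRST(A) = {c, d}


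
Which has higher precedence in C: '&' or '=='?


'==' is equality (level 6); '&' is bitwise AND (level 5)
Higher level binds tighter
'==' has higher precedence than '&'


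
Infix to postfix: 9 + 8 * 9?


* has higher precedence, evaluate 8*9 first
Postfix: 9 8 9 * +


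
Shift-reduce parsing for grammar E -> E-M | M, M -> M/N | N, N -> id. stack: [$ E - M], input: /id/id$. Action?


'/' can extend M; shift to build M -> M/N
Action: shift


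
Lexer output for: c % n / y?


Scan left to right, longest-match per lexeme
Tokens: ID(c), OP(%), ID(n), OP(/), ID(y)


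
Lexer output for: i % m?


Scan left to right, longest-match per lexeme
Tokens: ID(i), OP(%), ID(m)


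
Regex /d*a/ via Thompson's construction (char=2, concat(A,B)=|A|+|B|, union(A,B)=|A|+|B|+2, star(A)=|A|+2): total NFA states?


Syntax tree has 2 char leaf(s), 0 union(s), 1 star(s)
chars contribute 2×2 = 4; each union adds +2; each star adds +2
Total: 4 + 0 + 2 = 6 states


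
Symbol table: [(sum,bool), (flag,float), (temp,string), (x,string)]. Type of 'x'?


Lookup 'x' → type string


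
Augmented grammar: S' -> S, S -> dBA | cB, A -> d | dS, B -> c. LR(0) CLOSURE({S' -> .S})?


Start: S' -> .S
For each item with dot before a nonterminal B, add B -> .γ for every B-production
Closure: [S' -> .S, S -> .dBA, S -> .cB]


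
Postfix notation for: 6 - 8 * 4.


* has higher precedence, evaluate 8*4 first
Postfix: 6 8 4 * -


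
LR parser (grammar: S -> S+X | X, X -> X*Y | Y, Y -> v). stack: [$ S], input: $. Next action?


start symbol S on stack, input exhausted
Action: accept


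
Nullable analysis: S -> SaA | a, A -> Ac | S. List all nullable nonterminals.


A nonterminal is nullable iff some alternative derives ε (directly, or every symbol in it is nullable)
Nullable: {}


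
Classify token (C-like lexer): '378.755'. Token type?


Pattern: digits with a decimal point
Type: FLOAT_LITERAL


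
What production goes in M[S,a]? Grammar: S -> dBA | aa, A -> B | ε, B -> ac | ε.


For [S, a]: 'a' ∈ FIRST(aa)
Entry: S -> aa


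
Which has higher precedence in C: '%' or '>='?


'%' is multiplicative (level 10); '>=' is relational (level 7)
Higher level binds tighter
'%' has higher precedence than '>='


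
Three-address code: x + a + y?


Break into single-operator statements:
t1 = x + a
t2 = t1 + y


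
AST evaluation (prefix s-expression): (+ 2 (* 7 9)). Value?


Evaluate inner: (* 7 9) = 63
Evaluate root: (+ 2 63) = 65
Result: 65


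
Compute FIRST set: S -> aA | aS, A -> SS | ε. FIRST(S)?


Per alternative of S: FIRST(aA) = {a}; FIRST(aS) = {a}
FIRST(S) = {a}


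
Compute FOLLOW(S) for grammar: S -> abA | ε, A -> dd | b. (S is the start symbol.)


$ ∈ FOLLOW(S). For each A -> αBβ: add FIRST(β)\{ε} to FOLLOW(B); if β nullable, add FOLLOW(A).
FOLLOW(S) = {$}


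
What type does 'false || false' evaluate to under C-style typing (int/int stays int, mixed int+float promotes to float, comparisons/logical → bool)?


Operand types: bool || bool
Rule: logical operators take bool operands and yield bool
Result type: bool


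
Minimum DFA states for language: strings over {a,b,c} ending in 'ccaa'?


Track the longest suffix of input matching a prefix of 'ccaa': 5 classes (prefixes of length 0..4)
Minimal DFA: 5 states


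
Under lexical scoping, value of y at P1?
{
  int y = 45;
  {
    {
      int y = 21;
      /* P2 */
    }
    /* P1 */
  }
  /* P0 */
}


P1's block does not declare y; resolves to the enclosing declaration at depth 0
y = 45


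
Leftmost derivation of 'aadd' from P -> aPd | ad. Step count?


Derivation: P => aPd => aadd
Steps: 2


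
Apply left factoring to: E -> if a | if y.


Common prefix: 'if'
Factored: E -> if E', E' -> a | y


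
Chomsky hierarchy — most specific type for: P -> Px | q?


Left-linear: every RHS is a terminal or one nonterminal followed by a terminal
Classification: Type 3 (Regular)


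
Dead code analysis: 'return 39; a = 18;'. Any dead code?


statement follows a return and is unreachable
Dead: 'a = 18'


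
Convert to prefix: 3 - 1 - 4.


left-to-right (same/higher precedence on left): tree is (- (- 3 1) 4)
Prefix: - - 3 1 4


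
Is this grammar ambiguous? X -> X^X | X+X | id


'id^id+id' has two parse trees (no precedence encoded between ^ and +)
Ambiguous


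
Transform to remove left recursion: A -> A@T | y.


Left-recursive alternatives: A@T; non-recursive: y
Introduce A': A -> yA', A' -> @TA' | ε


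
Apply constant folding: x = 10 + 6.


10 + 6 = 16 at compile time
Optimized: x = 16


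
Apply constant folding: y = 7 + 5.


7 + 5 = 12 at compile time
Optimized: y = 12


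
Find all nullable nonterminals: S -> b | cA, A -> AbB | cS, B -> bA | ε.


A nonterminal is nullable iff some alternative derives ε (directly, or every symbol in it is nullable)
Nullable: {B}


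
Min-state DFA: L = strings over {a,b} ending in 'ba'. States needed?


Track the longest suffix of input matching a prefix of 'ba': 3 classes (prefixes of length 0..2)
Minimal DFA: 3 states


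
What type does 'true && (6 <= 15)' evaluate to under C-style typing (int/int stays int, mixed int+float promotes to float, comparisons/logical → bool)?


Operand types: bool && bool
Rule: logical operators take bool operands and yield bool
Result type: bool


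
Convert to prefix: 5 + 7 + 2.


left-to-right (same/higher precedence on left): tree is (+ (+ 5 7) 2)
Prefix: + + 5 7 2


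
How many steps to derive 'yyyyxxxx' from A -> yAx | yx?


Derivation: A => yAx => yyAxx => yyyAxxx => yyyyxxxx
Steps: 4


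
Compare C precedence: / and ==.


'/' is multiplicative (level 10); '==' is equality (level 6)
Higher level binds tighter
'/' has higher precedence than '=='


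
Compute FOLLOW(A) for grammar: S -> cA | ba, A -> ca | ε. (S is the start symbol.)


$ ∈ FOLLOW(S). For each A -> αBβ: add FIRST(β)\{ε} to FOLLOW(B); if β nullable, add FOLLOW(A).
FOLLOW(A) = {$}


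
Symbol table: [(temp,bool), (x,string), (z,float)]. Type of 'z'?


Lookup 'z' → type float


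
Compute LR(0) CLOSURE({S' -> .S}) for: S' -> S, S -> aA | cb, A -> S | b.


Start: S' -> .S
For each item with dot before a nonterminal B, add B -> .γ for every B-production
Closure: [S' -> .S, S -> .aA, S -> .cb]


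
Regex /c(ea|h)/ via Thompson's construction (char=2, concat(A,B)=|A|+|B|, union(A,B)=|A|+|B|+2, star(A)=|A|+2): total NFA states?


Syntax tree has 4 char leaf(s), 1 union(s), 0 star(s)
chars contribute 4×2 = 8; each union adds +2; each star adds +2
Total: 8 + 2 + 0 = 10 states


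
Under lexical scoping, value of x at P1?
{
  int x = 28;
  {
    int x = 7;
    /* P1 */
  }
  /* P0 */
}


x declared in the same block as P1
x = 7


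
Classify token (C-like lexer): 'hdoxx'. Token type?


Pattern: letter/underscore followed by alphanumerics, not a keyword
Type: IDENTIFIER


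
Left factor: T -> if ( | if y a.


Common prefix: 'if'
Factored: T -> if T', T' -> ( | y a


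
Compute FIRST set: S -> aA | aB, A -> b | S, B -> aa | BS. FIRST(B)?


Per alternative of B: FIRST(aa) = {a}; FIRST(BS) = {a}
FIRST(B) = {a}


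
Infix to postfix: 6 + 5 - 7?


Left to right (same or higher precedence on left)
Postfix: 6 5 + 7 -


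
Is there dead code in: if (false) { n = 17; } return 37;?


condition is constant false, so the whole block is unreachable
Dead: 'if (false) { n = 17; }'


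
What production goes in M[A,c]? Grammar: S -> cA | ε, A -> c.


For [A, c]: 'c' ∈ FIRST(c)
Entry: A -> c


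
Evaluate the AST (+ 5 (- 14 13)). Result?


Evaluate inner: (- 14 13) = 1
Evaluate root: (+ 5 1) = 6
Result: 6


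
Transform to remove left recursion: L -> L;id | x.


Left-recursive alternatives: L;id; non-recursive: x
Introduce L': L -> xL', L' -> ;idL' | ε


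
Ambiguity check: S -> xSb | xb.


balanced x^n…b^n: each string has a unique parse
Unambiguous


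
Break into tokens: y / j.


Scan left to right, longest-match per lexeme
Tokens: ID(y), OP(/), ID(j)


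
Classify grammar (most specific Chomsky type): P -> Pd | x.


Left-linear: every RHS is a terminal or one nonterminal followed by a terminal
Classification: Type 3 (Regular)


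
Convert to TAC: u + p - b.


Break into single-operator statements:
t1 = u + p
t2 = t1 - b


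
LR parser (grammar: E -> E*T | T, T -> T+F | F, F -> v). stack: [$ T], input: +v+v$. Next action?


shift '+' to continue T -> T+F
Action: shift


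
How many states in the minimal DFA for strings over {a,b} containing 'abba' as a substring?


KMP-style automaton: 4 progress states + 1 absorbing accept = 5
Minimal DFA: 5 states


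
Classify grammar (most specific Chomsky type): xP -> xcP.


LHS has context (more than one symbol) and |LHS| ≤ |RHS|
Classification: Type 1 (Context-Sensitive)


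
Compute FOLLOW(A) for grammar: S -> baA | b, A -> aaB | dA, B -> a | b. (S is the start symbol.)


$ ∈ FOLLOW(S). For each A -> αBβ: add FIRST(β)\{ε} to FOLLOW(B); if β nullable, add FOLLOW(A).
FOLLOW(A) = {$}


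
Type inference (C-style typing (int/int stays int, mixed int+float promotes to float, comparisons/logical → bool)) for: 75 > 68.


Operand types: int > int
Rule: comparison yields bool
Result type: bool


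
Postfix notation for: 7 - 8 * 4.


* has higher precedence, evaluate 8*4 first
Postfix: 7 8 4 * -


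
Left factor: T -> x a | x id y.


Common prefix: 'x'
Factored: T -> x T', T' -> a | id y


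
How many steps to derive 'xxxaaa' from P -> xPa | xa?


Derivation: P => xPa => xxPaa => xxxaaa
Steps: 3


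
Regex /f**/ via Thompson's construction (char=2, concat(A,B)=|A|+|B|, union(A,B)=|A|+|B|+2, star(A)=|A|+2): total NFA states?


Syntax tree has 1 char leaf(s), 0 union(s), 2 star(s)
chars contribute 1×2 = 2; each union adds +2; each star adds +2
Total: 2 + 0 + 4 = 6 states


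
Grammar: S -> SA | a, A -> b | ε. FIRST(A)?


Per alternative of A: FIRST(b) = {b}; FIRST(ε) = {ε}
FIRST(A) = {b, ε}


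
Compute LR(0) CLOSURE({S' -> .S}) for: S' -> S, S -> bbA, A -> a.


Start: S' -> .S
For each item with dot before a nonterminal B, add B -> .γ for every B-production
Closure: [S' -> .S, S -> .bbA]


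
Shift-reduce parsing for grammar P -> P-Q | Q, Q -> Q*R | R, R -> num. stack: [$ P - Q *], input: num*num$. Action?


no handle; shift 'num'
Action: shift


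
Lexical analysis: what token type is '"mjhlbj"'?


Pattern: double-quoted sequence
Type: STRING_LITERAL


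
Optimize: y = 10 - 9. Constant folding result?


10 - 9 = 1 at compile time
Optimized: y = 1


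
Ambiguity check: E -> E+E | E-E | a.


'a+a-a' has two parse trees (no precedence encoded between + and -)
Ambiguous


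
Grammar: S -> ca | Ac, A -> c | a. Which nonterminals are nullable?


A nonterminal is nullable iff some alternative derives ε (directly, or every symbol in it is nullable)
Nullable: {}


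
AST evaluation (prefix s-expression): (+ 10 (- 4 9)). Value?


Evaluate inner: (- 4 9) = -5
Evaluate root: (+ 10 -5) = 5
Result: 5


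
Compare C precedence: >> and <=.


'>>' is shift (level 8); '<=' is relational (level 7)
Higher level binds tighter
'>>' has higher precedence than '<='


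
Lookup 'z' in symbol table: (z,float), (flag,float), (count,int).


Lookup 'z' → type float


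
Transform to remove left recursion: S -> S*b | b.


Left-recursive alternatives: S*b; non-recursive: b
Introduce S': S -> bS', S' -> *bS' | ε


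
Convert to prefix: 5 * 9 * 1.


left-to-right (same/higher precedence on left): tree is (* (* 5 9) 1)
Prefix: * * 5 9 1


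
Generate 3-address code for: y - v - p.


Break into single-operator statements:
t1 = y - v
t2 = t1 - p


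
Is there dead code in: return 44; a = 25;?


statement follows a return and is unreachable
Dead: 'a = 25'


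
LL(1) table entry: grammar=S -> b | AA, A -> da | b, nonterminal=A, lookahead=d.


For [A, d]: 'd' ∈ FIRST(da)
Entry: A -> da


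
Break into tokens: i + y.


Scan left to right, longest-match per lexeme
Tokens: ID(i), OP(+), ID(y)


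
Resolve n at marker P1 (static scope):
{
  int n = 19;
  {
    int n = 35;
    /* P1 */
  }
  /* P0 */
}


n declared in the same block as P1
n = 35


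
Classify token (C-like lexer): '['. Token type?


Pattern: delimiter/punctuation
Type: PUNCTUATION


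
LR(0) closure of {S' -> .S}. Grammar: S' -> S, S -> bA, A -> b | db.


Start: S' -> .S
For each item with dot before a nonterminal B, add B -> .γ for every B-production
Closure: [S' -> .S, S -> .bA]


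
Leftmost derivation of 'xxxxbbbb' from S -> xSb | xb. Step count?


Derivation: S => xSb => xxSbb => xxxSbbb => xxxxbbbb
Steps: 4


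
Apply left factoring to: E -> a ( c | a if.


Common prefix: 'a'
Factored: E -> a E', E' -> ( c | if


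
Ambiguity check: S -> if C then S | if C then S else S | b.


dangling else: 'if C then if C then b else b' parses two ways
Ambiguous


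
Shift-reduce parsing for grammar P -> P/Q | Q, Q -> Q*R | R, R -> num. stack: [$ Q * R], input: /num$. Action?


handle 'Q*R' on top
Action: reduce (Q -> Q*R)


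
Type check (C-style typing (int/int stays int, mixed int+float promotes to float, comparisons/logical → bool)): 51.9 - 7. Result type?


Operand types: float - int
Rule: mixed int/float promotes to float; int/int stays int
Result type: float


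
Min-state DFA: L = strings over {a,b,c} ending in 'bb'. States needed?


Track the longest suffix of input matching a prefix of 'bb': 3 classes (prefixes of length 0..2)
Minimal DFA: 3 states


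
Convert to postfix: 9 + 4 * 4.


* has higher precedence, evaluate 4*4 first
Postfix: 9 4 4 * +


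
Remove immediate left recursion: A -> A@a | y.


Left-recursive alternatives: A@a; non-recursive: y
Introduce A': A -> yA', A' -> @aA' | ε


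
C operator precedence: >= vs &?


'>=' is relational (level 7); '&' is bitwise AND (level 5)
Higher level binds tighter
'>=' has higher precedence than '&'


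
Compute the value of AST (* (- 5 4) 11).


Evaluate inner: (- 5 4) = 1
Evaluate root: (* 1 11) = 11
Result: 11


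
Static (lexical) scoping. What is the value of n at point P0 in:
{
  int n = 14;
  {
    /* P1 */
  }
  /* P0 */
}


n declared in the same block as P0
n = 14


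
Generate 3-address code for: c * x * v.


Break into single-operator statements:
t1 = c * x
t2 = t1 * v


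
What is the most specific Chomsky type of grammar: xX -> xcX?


LHS has context (more than one symbol) and |LHS| ≤ |RHS|
Classification: Type 1 (Context-Sensitive)


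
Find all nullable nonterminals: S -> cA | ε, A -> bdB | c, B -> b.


A nonterminal is nullable iff some alternative derives ε (directly, or every symbol in it is nullable)
Nullable: {S}


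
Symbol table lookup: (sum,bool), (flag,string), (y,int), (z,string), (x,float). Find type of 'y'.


Lookup 'y' → type int


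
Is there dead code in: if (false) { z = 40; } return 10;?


condition is constant false, so the whole block is unreachable
Dead: 'if (false) { z = 40; }'


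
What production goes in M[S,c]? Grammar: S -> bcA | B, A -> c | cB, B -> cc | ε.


For [S, c]: 'c' ∈ FIRST(B)
Entry: S -> B


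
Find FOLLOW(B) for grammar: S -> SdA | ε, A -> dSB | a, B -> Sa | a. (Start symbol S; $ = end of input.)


$ ∈ FOLLOW(S). For each A -> αBβ: add FIRST(β)\{ε} to FOLLOW(B); if β nullable, add FOLLOW(A).
FOLLOW(B) = {$, a, d}


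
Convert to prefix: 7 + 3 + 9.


left-to-right (same/higher precedence on left): tree is (+ (+ 7 3) 9)
Prefix: + + 7 3 9


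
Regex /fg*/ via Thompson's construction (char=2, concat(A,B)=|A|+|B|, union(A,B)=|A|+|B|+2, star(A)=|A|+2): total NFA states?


Syntax tree has 2 char leaf(s), 0 union(s), 1 star(s)
chars contribute 2×2 = 4; each union adds +2; each star adds +2
Total: 4 + 0 + 2 = 6 states


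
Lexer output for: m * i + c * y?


Scan left to right, longest-match per lexeme
Tokens: ID(m), OP(*), ID(i), OP(+), ID(c), OP(*), ID(y)


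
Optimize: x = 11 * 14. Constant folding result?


11 * 14 = 154 at compile time
Optimized: x = 154


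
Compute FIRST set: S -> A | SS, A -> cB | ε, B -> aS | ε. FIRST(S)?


Per alternative of S: FIRST(A) = {c, ε}; FIRST(SS) = {c, ε}
FIRST(S) = {c, ε}


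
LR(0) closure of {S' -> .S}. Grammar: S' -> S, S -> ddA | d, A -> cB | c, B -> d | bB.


Start: S' -> .S
For each item with dot before a nonterminal B, add B -> .γ for every B-production
Closure: [S' -> .S, S -> .ddA, S -> .d]


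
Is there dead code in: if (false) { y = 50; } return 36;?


condition is constant false, so the whole block is unreachable
Dead: 'if (false) { y = 50; }'


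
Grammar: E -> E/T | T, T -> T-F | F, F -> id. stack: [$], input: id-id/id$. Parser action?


no handle on stack; shift 'id'
Action: shift


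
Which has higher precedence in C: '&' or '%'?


'%' is multiplicative (level 10); '&' is bitwise AND (level 5)
Higher level binds tighter
'%' has higher precedence than '&'


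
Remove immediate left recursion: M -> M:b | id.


Left-recursive alternatives: M:b; non-recursive: id
Introduce M': M -> idM', M' -> :bM' | ε


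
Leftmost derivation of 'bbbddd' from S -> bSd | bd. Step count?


Derivation: S => bSd => bbSdd => bbbddd
Steps: 3


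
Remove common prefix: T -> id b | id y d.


Common prefix: 'id'
Factored: T -> id T', T' -> b | y d


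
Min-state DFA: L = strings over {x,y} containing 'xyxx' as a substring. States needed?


KMP-style automaton: 4 progress states + 1 absorbing accept = 5
Minimal DFA: 5 states


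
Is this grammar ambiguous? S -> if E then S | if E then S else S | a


dangling else: 'if E then if E then a else a' parses two ways
Ambiguous


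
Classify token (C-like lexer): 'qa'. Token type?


Pattern: letter/underscore followed by alphanumerics, not a keyword
Type: IDENTIFIER


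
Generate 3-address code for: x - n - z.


Break into single-operator statements:
t1 = x - n
t2 = t1 - z


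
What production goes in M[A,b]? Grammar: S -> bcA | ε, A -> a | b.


For [A, b]: 'b' ∈ FIRST(b)
Entry: A -> b


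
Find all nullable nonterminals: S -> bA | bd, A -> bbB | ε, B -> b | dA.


A nonterminal is nullable iff some alternative derives ε (directly, or every symbol in it is nullable)
Nullable: {A}


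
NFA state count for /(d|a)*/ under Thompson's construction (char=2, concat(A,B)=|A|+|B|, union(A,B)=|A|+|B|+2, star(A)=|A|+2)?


Syntax tree has 2 char leaf(s), 1 union(s), 1 star(s)
chars contribute 2×2 = 4; each union adds +2; each star adds +2
Total: 4 + 2 + 2 = 8 states


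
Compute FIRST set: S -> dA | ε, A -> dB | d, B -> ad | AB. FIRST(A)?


Per alternative of A: FIRST(dB) = {d}; FIRST(d) = {d}
FIRST(A) = {d}


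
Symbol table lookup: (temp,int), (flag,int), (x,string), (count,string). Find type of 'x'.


Lookup 'x' → type string


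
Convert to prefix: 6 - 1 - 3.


left-to-right (same/higher precedence on left): tree is (- (- 6 1) 3)
Prefix: - - 6 1 3


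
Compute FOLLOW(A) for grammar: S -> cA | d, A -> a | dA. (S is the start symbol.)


$ ∈ FOLLOW(S). For each A -> αBβ: add FIRST(β)\{ε} to FOLLOW(B); if β nullable, add FOLLOW(A).
FOLLOW(A) = {$}


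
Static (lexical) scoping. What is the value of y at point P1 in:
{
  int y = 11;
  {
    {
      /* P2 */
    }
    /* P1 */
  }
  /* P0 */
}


P1's block does not declare y; resolves to the enclosing declaration at depth 0
y = 11


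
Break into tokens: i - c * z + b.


Scan left to right, longest-match per lexeme
Tokens: ID(i), OP(-), ID(c), OP(*), ID(z), OP(+), ID(b)


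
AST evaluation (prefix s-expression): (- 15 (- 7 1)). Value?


Evaluate inner: (- 7 1) = 6
Evaluate root: (- 15 6) = 9
Result: 9


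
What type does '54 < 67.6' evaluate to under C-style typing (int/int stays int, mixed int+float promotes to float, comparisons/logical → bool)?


Operand types: int < float
Rule: comparison yields bool
Result type: bool


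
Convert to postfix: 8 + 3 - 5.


Left to right (same or higher precedence on left)
Postfix: 8 3 + 5 -


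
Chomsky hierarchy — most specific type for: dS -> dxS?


LHS has context (more than one symbol) and |LHS| ≤ |RHS|
Classification: Type 1 (Context-Sensitive)


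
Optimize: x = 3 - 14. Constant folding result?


3 - 14 = -11 at compile time
Optimized: x = -11


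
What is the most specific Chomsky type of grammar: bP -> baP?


LHS has context (more than one symbol) and |LHS| ≤ |RHS|
Classification: Type 1 (Context-Sensitive)


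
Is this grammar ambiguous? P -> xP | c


right-linear, alternatives start with distinct terminals 'x' vs 'c': unique leftmost derivation
Unambiguous


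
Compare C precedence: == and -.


'-' is additive (level 9); '==' is equality (level 6)
Higher level binds tighter
'-' has higher precedence than '=='


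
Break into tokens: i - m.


Scan left to right, longest-match per lexeme
Tokens: ID(i), OP(-), ID(m)


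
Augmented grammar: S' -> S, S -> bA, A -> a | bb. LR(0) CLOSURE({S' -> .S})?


Start: S' -> .S
For each item with dot before a nonterminal B, add B -> .γ for every B-production
Closure: [S' -> .S, S -> .bA]


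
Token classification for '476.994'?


Pattern: digits with a decimal point
Type: FLOAT_LITERAL


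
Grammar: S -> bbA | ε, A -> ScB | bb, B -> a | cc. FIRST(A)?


Per alternative of A: FIRST(ScB) = {b, c}; FIRST(bb) = {b}
FIRST(A) = {b, c}


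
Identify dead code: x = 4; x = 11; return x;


first assignment to x is overwritten before any read
Dead: 'x = 4'


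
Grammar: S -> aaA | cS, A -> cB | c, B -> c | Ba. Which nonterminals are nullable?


A nonterminal is nullable iff some alternative derives ε (directly, or every symbol in it is nullable)
Nullable: {}


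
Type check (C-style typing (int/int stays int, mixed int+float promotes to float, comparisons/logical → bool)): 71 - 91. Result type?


Operand types: int - int
Rule: mixed int/float promotes to float; int/int stays int
Result type: int


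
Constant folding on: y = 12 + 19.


12 + 19 = 31 at compile time
Optimized: y = 31


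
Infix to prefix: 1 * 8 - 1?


left-to-right (same/higher precedence on left): tree is (- (* 1 8) 1)
Prefix: - * 1 8 1


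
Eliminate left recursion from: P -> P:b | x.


Left-recursive alternatives: P:b; non-recursive: x
Introduce P': P -> xP', P' -> :bP' | ε


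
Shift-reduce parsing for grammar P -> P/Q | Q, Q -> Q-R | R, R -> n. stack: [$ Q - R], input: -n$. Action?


handle 'Q-R' on top
Action: reduce (Q -> Q-R)


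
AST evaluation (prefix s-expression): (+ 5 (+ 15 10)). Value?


Evaluate inner: (+ 15 10) = 25
Evaluate root: (+ 5 25) = 30
Result: 30


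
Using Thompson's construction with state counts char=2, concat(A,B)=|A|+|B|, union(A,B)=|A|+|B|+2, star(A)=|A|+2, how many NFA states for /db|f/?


Syntax tree has 3 char leaf(s), 1 union(s), 0 star(s)
chars contribute 3×2 = 6; each union adds +2; each star adds +2
Total: 6 + 2 + 0 = 8 states


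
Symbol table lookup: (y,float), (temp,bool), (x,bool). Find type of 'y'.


Lookup 'y' → type float


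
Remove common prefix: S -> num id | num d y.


Common prefix: 'num'
Factored: S -> num S', S' -> id | d y


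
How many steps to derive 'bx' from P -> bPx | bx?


Derivation: P => bx
Steps: 1


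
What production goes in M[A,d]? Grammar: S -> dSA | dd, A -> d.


For [A, d]: 'd' ∈ FIRST(d)
Entry: A -> d


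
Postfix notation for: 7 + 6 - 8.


Left to right (same or higher precedence on left)
Postfix: 7 6 + 8 -


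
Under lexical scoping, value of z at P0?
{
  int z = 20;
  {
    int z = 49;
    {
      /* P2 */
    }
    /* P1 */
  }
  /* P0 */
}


z declared in the same block as P0
z = 20
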